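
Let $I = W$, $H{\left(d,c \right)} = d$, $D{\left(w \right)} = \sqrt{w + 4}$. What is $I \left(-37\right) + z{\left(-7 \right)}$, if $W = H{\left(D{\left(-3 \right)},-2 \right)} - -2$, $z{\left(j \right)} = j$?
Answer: $-118$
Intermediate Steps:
$D{\left(w \right)} = \sqrt{4 + w}$
$W = 3$ ($W = \sqrt{4 - 3} - -2 = \sqrt{1} + 2 = 1 + 2 = 3$)
$I = 3$
$I \left(-37\right) + z{\left(-7 \right)} = 3 \left(-37\right) - 7 = -111 - 7 = -118$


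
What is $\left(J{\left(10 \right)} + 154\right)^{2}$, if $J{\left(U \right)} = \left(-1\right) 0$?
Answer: $23716$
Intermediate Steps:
$J{\left(U \right)} = 0$
$\left(J{\left(10 \right)} + 154\right)^{2} = \left(0 + 154\right)^{2} = 154^{2} = 23716$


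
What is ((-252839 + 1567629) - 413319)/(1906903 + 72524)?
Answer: 901471/1979427 ≈ 0.45542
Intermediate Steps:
((-252839 + 1567629) - 413319)/(1906903 + 72524) = (1314790 - 413319)/1979427 = 901471*(1/1979427) = 901471/1979427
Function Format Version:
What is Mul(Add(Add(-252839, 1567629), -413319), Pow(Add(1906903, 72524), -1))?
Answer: Rational(901471, 1979427) ≈ 0.45542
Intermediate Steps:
Mul(Add(Add(-252839, 1567629), -413319), Pow(Add(1906903, 72524), -1)) = Mul(Add(1314790, -413319), Pow(1979427, -1)) = Mul(901471, Rational(1, 1979427)) = Rational(901471, 1979427)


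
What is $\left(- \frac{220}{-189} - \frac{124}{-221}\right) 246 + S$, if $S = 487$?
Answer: $\frac{12689093}{13923} \approx 911.38$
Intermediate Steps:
$\left(- \frac{220}{-189} - \frac{124}{-221}\right) 246 + S = \left(- \frac{220}{-189} - \frac{124}{-221}\right) 246 + 487 = \left(\left(-220\right) \left(- \frac{1}{189}\right) - - \frac{124}{221}\right) 246 + 487 = \left(\frac{220}{189} + \frac{124}{221}\right) 246 + 487 = \frac{72056}{41769} \cdot 246 + 487 = \frac{5908592}{13923} + 487 = \frac{12689093}{13923}$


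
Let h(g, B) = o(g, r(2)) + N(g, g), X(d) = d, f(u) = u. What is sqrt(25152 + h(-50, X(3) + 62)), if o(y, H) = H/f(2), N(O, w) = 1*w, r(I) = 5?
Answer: sqrt(100418)/2 ≈ 158.44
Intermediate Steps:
N(O, w) = w
o(y, H) = H/2
h(g, B) = 5/2 + g (h(g, B) = (1/2)*5 + g = 5/2 + g)
sqrt(25152 + h(-50, X(3) + 62)) = sqrt(25152 + (5/2 - 50)) = sqrt(25152 - 95/2) = sqrt(50209/2) = sqrt(100418)/2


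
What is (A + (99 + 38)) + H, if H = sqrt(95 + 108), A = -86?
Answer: 51 + sqrt(203) ≈ 65.248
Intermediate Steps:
H = sqrt(203) ≈ 14.248
(A + (99 + 38)) + H = (-86 + (99 + 38)) + sqrt(203) = (-86 + 137) + sqrt(203) = 51 + sqrt(203)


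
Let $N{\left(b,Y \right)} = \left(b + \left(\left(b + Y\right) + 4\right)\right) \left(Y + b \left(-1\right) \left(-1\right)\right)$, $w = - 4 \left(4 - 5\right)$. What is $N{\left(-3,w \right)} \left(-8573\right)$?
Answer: $-17146$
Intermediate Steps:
$w = 4$ ($w = \left(-4\right) \left(-1\right) = 4$)
$N{\left(b,Y \right)} = \left(Y + b\right) \left(4 + Y + 2 b\right)$ ($N{\left(b,Y \right)} = \left(b + \left(\left(Y + b\right) + 4\right)\right) \left(Y + - b \left(-1\right)\right) = \left(b + \left(4 + Y + b\right)\right) \left(Y + b\right) = \left(4 + Y + 2 b\right) \left(Y + b\right) = \left(Y + b\right) \left(4 + Y + 2 b\right)$)
$N{\left(-3,w \right)} \left(-8573\right) = \left(4^{2} + 2 \left(-3\right)^{2} + 4 \cdot 4 + 4 \left(-3\right) + 3 \cdot 4 \left(-3\right)\right) \left(-8573\right) = \left(16 + 2 \cdot 9 + 16 - 12 - 36\right) \left(-8573\right) = \left(16 + 18 + 16 - 12 - 36\right) \left(-8573\right) = 2 \left(-8573\right) = -17146$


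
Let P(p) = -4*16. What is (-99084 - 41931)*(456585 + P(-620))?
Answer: -64376308815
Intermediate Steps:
P(p) = -64
(-99084 - 41931)*(456585 + P(-620)) = (-99084 - 41931)*(456585 - 64) = -141015*456521 = -64376308815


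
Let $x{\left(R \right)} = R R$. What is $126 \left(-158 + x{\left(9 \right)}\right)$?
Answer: $-9702$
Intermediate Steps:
$x{\left(R \right)} = R^{2}$
$126 \left(-158 + x{\left(9 \right)}\right) = 126 \left(-158 + 9^{2}\right) = 126 \left(-158 + 81\right) = 126 \left(-77\right) = -9702$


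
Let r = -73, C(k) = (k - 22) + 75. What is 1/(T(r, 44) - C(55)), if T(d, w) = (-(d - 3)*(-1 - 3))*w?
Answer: -1/13484 ≈ -7.4162e-5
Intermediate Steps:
C(k) = 53 + k (C(k) = (-22 + k) + 75 = 53 + k)
T(d, w) = w*(-12 + 4*d) (T(d, w) = (-(-3 + d)*(-4))*w = (-(12 - 4*d))*w = (-12 + 4*d)*w = w*(-12 + 4*d))
1/(T(r, 44) - C(55)) = 1/(4*44*(-3 - 73) - (53 + 55)) = 1/(4*44*(-76) - 1*108) = 1/(-13376 - 108) = 1/(-13484) = -1/13484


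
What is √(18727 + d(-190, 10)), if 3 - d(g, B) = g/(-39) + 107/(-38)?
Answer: √41132632866/1482 ≈ 136.85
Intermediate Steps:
d(g, B) = 221/38 + g/39 (d(g, B) = 3 - (g/(-39) + 107/(-38)) = 3 - (g*(-1/39) + 107*(-1/38)) = 3 - (-g/39 - 107/38) = 3 - (-107/38 - g/39) = 3 + (107/38 + g/39) = 221/38 + g/39)
√(18727 + d(-190, 10)) = √(18727 + (221/38 + (1/39)*(-190))) = √(18727 + (221/38 - 190/39)) = √(18727 + 1399/1482) = √(27754813/1482) = √41132632866/1482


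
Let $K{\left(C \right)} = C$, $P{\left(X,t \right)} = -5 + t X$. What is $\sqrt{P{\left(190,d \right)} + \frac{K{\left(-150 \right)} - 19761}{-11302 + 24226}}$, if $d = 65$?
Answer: $\frac{\sqrt{57270145971}}{2154} \approx 111.1$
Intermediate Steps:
$P{\left(X,t \right)} = -5 + X t$
$\sqrt{P{\left(190,d \right)} + \frac{K{\left(-150 \right)} - 19761}{-11302 + 24226}} = \sqrt{\left(-5 + 190 \cdot 65\right) + \frac{-150 - 19761}{-11302 + 24226}} = \sqrt{\left(-5 + 12350\right) - \frac{19911}{12924}} = \sqrt{12345 - \frac{6637}{4308}} = \sqrt{\frac{53175623}{4308}} = \frac{\sqrt{57270145971}}{2154}$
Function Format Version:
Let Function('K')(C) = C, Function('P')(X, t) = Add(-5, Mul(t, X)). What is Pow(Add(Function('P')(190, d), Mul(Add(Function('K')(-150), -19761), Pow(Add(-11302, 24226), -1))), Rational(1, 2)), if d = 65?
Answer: Mul(Rational(1, 2154), Pow(57270145971, Rational(1, 2))) ≈ 111.10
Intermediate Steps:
Function('P')(X, t) = Add(-5, Mul(X, t))
Pow(Add(Function('P')(190, d), Mul(Add(Function('K')(-150), -19761), Pow(Add(-11302, 24226), -1))), Rational(1, 2)) = Pow(Add(Add(-5, Mul(190, 65)), Mul(Add(-150, -19761), Pow(Add(-11302, 24226), -1))), Rational(1, 2)) = Pow(Add(Add(-5, 12350), Mul(-19911, Pow(12924, -1))), Rational(1, 2)) = Pow(Add(12345, Mul(-19911, Rational(1, 12924))), Rational(1, 2)) = Pow(Add(12345, Rational(-6637, 4308)), Rational(1, 2)) = Pow(Rational(53175623, 4308), Rational(1, 2)) = Mul(Rational(1, 2154), Pow(57270145971, Rational(1, 2)))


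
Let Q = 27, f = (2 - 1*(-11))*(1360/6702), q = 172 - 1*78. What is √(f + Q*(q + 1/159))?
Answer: √80144258282079/177603 ≈ 50.406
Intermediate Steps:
q = 94 (q = 172 - 78 = 94)
f = 8840/3351 (f = (2 + 11)*(1360*(1/6702)) = 13*(680/3351) = 8840/3351 ≈ 2.6380)
√(f + Q*(q + 1/159)) = √(8840/3351 + 27*(94 + 1/159)) = √(8840/3351 + 27*(14947/159)) = √(8840/3351 + 134523/53) = √(451255093/177603) = √80144258282079/177603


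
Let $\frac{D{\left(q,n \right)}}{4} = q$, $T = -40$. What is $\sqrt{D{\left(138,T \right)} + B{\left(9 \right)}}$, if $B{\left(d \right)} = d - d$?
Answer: $2 \sqrt{138} \approx 23.495$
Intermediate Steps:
$D{\left(q,n \right)} = 4 q$
$B{\left(d \right)} = 0$
$\sqrt{D{\left(138,T \right)} + B{\left(9 \right)}} = \sqrt{4 \cdot 138 + 0} = \sqrt{552 + 0} = \sqrt{552} = 2 \sqrt{138}$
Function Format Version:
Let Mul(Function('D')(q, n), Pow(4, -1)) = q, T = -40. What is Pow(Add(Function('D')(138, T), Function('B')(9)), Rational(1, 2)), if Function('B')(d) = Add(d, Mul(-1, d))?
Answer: Mul(2, Pow(138, Rational(1, 2))) ≈ 23.495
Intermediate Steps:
Function('D')(q, n) = Mul(4, q)
Function('B')(d) = 0
Pow(Add(Function('D')(138, T), Function('B')(9)), Rational(1, 2)) = Pow(Add(Mul(4, 138), 0), Rational(1, 2)) = Pow(Add(552, 0), Rational(1, 2)) = Pow(552, Rational(1, 2)) = Mul(2, Pow(138, Rational(1, 2)))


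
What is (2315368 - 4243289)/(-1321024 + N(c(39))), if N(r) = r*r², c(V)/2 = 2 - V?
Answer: 1927921/1726248 ≈ 1.1168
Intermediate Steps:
c(V) = 4 - 2*V (c(V) = 2*(2 - V) = 4 - 2*V)
N(r) = r³
(2315368 - 4243289)/(-1321024 + N(c(39))) = (2315368 - 4243289)/(-1321024 + (4 - 2*39)³) = -1927921/(-1321024 + (4 - 78)³) = -1927921/(-1321024 + (-74)³) = -1927921/(-1321024 - 405224) = -1927921/(-1726248) = -1927921*(-1/1726248) = 1927921/1726248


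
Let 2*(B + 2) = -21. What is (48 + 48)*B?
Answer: -1200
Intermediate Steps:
B = -25/2 (B = -2 + (1/2)*(-21) = -2 - 21/2 = -25/2 ≈ -12.500)
(48 + 48)*B = (48 + 48)*(-25/2) = 96*(-25/2) = -1200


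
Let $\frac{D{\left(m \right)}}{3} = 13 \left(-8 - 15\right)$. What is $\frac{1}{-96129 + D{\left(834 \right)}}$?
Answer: $- \frac{1}{97026} \approx -1.0307 \cdot 10^{-5}$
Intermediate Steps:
$D{\left(m \right)} = -897$ ($D{\left(m \right)} = 3 \cdot 13 \left(-8 - 15\right) = 3 \cdot 13 \left(-23\right) = 3 \left(-299\right) = -897$)
$\frac{1}{-96129 + D{\left(834 \right)}} = \frac{1}{-96129 - 897} = \frac{1}{-97026} = - \frac{1}{97026}$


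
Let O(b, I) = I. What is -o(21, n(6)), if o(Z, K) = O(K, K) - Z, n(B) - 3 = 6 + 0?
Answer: 12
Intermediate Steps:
n(B) = 9 (n(B) = 3 + (6 + 0) = 3 + 6 = 9)
o(Z, K) = K - Z
-o(21, n(6)) = -(9 - 1*21) = -(9 - 21) = -1*(-12) = 12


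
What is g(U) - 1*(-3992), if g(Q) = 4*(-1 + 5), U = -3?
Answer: 4008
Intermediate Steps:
g(Q) = 16 (g(Q) = 4*4 = 16)
g(U) - 1*(-3992) = 16 - 1*(-3992) = 16 + 3992 = 4008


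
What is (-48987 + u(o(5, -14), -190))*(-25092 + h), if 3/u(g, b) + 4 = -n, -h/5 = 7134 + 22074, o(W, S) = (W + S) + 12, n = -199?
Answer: 41916203256/5 ≈ 8.3832e+9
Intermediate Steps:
o(W, S) = 12 + S + W (o(W, S) = (S + W) + 12 = 12 + S + W)
h = -146040 (h = -5*(7134 + 22074) = -5*29208 = -146040)
u(g, b) = 1/65 (u(g, b) = 3/(-4 - 1*(-199)) = 3/(-4 + 199) = 3/195 = 3*(1/195) = 1/65)
(-48987 + u(o(5, -14), -190))*(-25092 + h) = (-48987 + 1/65)*(-25092 - 146040) = -3184154/65*(-171132) = 41916203256/5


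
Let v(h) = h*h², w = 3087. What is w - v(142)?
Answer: -2860201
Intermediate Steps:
v(h) = h³
w - v(142) = 3087 - 1*142³ = 3087 - 1*2863288 = 3087 - 2863288 = -2860201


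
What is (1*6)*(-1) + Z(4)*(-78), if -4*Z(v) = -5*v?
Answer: -396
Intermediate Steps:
Z(v) = 5*v/4 (Z(v) = -(-5)*v/4 = 5*v/4)
(1*6)*(-1) + Z(4)*(-78) = (1*6)*(-1) + ((5/4)*4)*(-78) = 6*(-1) + 5*(-78) = -6 - 390 = -396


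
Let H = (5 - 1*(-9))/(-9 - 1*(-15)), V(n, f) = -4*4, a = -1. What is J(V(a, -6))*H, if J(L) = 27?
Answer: 63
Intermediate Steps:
V(n, f) = -16
H = 7/3 (H = (5 + 9)/(-9 + 15) = 14/6 = 14*(⅙) = 7/3 ≈ 2.3333)
J(V(a, -6))*H = 27*(7/3) = 63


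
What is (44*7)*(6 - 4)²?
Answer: 1232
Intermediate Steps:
(44*7)*(6 - 4)² = 308*2² = 308*4 = 1232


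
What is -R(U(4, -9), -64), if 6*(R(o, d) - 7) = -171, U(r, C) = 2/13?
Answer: 43/2 ≈ 21.500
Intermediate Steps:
U(r, C) = 2/13 (U(r, C) = 2*(1/13) = 2/13)
R(o, d) = -43/2 (R(o, d) = 7 + (1/6)*(-171) = 7 - 57/2 = -43/2)
-R(U(4, -9), -64) = -1*(-43/2) = 43/2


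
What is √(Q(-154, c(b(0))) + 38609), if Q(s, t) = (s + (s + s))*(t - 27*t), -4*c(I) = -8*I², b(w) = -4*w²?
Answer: √38609 ≈ 196.49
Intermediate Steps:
c(I) = 2*I² (c(I) = -(-2)*I² = 2*I²)
Q(s, t) = -78*s*t (Q(s, t) = (s + 2*s)*(-26*t) = (3*s)*(-26*t) = -78*s*t)
√(Q(-154, c(b(0))) + 38609) = √(-78*(-154)*2*(-4*0²)² + 38609) = √(-78*(-154)*2*(-4*0)² + 38609) = √(-78*(-154)*2*0² + 38609) = √(-78*(-154)*2*0 + 38609) = √(-78*(-154)*0 + 38609) = √(0 + 38609) = √38609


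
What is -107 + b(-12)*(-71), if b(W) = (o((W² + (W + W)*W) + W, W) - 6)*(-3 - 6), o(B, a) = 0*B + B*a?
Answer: -3224501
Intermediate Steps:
o(B, a) = B*a (o(B, a) = 0 + B*a = B*a)
b(W) = 54 - 9*W*(W + 3*W²) (b(W) = (((W² + (W + W)*W) + W)*W - 6)*(-3 - 6) = (((W² + (2*W)*W) + W)*W - 6)*(-9) = (((W² + 2*W²) + W)*W - 6)*(-9) = ((3*W² + W)*W - 6)*(-9) = ((W + 3*W²)*W - 6)*(-9) = (W*(W + 3*W²) - 6)*(-9) = (-6 + W*(W + 3*W²))*(-9) = 54 - 9*W*(W + 3*W²))
-107 + b(-12)*(-71) = -107 + (54 - 27*(-12)³ - 9*(-12)²)*(-71) = -107 + (54 - 27*(-1728) - 9*144)*(-71) = -107 + (54 + 46656 - 1296)*(-71) = -107 + 45414*(-71) = -107 - 3224394 = -3224501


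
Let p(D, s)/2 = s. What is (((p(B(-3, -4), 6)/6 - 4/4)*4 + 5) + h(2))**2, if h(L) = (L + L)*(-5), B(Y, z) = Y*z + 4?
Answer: 121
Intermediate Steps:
B(Y, z) = 4 + Y*z
p(D, s) = 2*s
h(L) = -10*L (h(L) = (2*L)*(-5) = -10*L)
(((p(B(-3, -4), 6)/6 - 4/4)*4 + 5) + h(2))**2 = ((((2*6)/6 - 4/4)*4 + 5) - 10*2)**2 = (((12*(1/6) - 4*1/4)*4 + 5) - 20)**2 = (((2 - 1)*4 + 5) - 20)**2 = ((1*4 + 5) - 20)**2 = ((4 + 5) - 20)**2 = (9 - 20)**2 = (-11)**2 = 121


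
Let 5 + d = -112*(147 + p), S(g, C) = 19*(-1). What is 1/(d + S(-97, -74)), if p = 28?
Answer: -1/19624 ≈ -5.0958e-5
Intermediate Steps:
S(g, C) = -19
d = -19605 (d = -5 - 112*(147 + 28) = -5 - 112*175 = -5 - 19600 = -19605)
1/(d + S(-97, -74)) = 1/(-19605 - 19) = 1/(-19624) = -1/19624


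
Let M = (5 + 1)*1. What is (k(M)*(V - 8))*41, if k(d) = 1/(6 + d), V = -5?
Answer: -533/12 ≈ -44.417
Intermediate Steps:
M = 6 (M = 6*1 = 6)
(k(M)*(V - 8))*41 = ((-5 - 8)/(6 + 6))*41 = (-13/12)*41 = ((1/12)*(-13))*41 = -13/12*41 = -533/12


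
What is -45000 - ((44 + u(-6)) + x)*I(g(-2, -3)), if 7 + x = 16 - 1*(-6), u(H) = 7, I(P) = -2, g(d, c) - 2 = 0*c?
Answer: -44868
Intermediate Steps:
g(d, c) = 2 (g(d, c) = 2 + 0*c = 2 + 0 = 2)
x = 15 (x = -7 + (16 - 1*(-6)) = -7 + (16 + 6) = -7 + 22 = 15)
-45000 - ((44 + u(-6)) + x)*I(g(-2, -3)) = -45000 - ((44 + 7) + 15)*(-2) = -45000 - (51 + 15)*(-2) = -45000 - 66*(-2) = -45000 - 1*(-132) = -45000 + 132 = -44868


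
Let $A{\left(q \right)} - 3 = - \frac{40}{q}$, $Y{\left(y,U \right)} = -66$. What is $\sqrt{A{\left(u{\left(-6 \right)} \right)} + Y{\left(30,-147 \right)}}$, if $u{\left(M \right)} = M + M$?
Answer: $\frac{i \sqrt{537}}{3} \approx 7.7244 i$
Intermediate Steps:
$u{\left(M \right)} = 2 M$
$A{\left(q \right)} = 3 - \frac{40}{q}$
$\sqrt{A{\left(u{\left(-6 \right)} \right)} + Y{\left(30,-147 \right)}} = \sqrt{\left(3 - \frac{40}{2 \left(-6\right)}\right) - 66} = \sqrt{\left(3 - \frac{40}{-12}\right) - 66} = \sqrt{\left(3 - - \frac{10}{3}\right) - 66} = \sqrt{\left(3 + \frac{10}{3}\right) - 66} = \sqrt{\frac{19}{3} - 66} = \sqrt{- \frac{179}{3}} = \frac{i \sqrt{537}}{3}$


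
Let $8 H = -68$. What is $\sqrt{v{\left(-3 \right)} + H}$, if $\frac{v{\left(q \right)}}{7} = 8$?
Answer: $\frac{\sqrt{190}}{2} \approx 6.892$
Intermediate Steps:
$H = - \frac{17}{2}$ ($H = \frac{1}{8} \left(-68\right) = - \frac{17}{2} \approx -8.5$)
$v{\left(q \right)} = 56$ ($v{\left(q \right)} = 7 \cdot 8 = 56$)
$\sqrt{v{\left(-3 \right)} + H} = \sqrt{56 - \frac{17}{2}} = \sqrt{\frac{95}{2}} = \frac{\sqrt{190}}{2}$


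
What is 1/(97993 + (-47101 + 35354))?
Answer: 1/86246 ≈ 1.1595e-5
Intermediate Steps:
1/(97993 + (-47101 + 35354)) = 1/(97993 - 11747) = 1/86246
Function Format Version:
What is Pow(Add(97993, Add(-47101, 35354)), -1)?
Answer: Rational(1, 86246) ≈ 1.1595e-5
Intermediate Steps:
Pow(Add(97993, Add(-47101, 35354)), -1) = Pow(Add(97993, -11747), -1) = Pow(86246, -1) = Rational(1, 86246)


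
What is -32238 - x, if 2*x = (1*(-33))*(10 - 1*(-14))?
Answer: -31842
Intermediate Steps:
x = -396 (x = ((1*(-33))*(10 - 1*(-14)))/2 = (-33*(10 + 14))/2 = (-33*24)/2 = (½)*(-792) = -396)
-32238 - x = -32238 - 1*(-396) = -32238 + 396 = -31842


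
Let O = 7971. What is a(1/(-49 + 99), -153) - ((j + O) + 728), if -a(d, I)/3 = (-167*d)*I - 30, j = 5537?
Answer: -783953/50 ≈ -15679.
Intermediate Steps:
a(d, I) = 90 + 501*I*d (a(d, I) = -3*((-167*d)*I - 30) = -3*(-167*I*d - 30) = -3*(-30 - 167*I*d) = 90 + 501*I*d)
a(1/(-49 + 99), -153) - ((j + O) + 728) = (90 + 501*(-153)/(-49 + 99)) - ((5537 + 7971) + 728) = (90 + 501*(-153)/50) - (13508 + 728) = (90 + 501*(-153)*(1/50)) - 1*14236 = (90 - 76653/50) - 14236 = -72153/50 - 14236 = -783953/50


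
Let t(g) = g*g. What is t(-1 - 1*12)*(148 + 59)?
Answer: 34983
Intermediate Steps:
t(g) = g²
t(-1 - 1*12)*(148 + 59) = (-1 - 1*12)²*(148 + 59) = (-1 - 12)²*207 = (-13)²*207 = 169*207 = 34983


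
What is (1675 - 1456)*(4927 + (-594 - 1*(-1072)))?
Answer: 1183695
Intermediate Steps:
(1675 - 1456)*(4927 + (-594 - 1*(-1072))) = 219*(4927 + (-594 + 1072)) = 219*(4927 + 478) = 219*5405 = 1183695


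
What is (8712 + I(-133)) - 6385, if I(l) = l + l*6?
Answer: 1396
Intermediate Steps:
I(l) = 7*l (I(l) = l + 6*l = 7*l)
(8712 + I(-133)) - 6385 = (8712 + 7*(-133)) - 6385 = (8712 - 931) - 6385 = 7781 - 6385 = 1396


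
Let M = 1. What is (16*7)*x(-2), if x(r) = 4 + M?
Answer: 560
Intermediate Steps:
x(r) = 5 (x(r) = 4 + 1 = 5)
(16*7)*x(-2) = (16*7)*5 = 112*5 = 560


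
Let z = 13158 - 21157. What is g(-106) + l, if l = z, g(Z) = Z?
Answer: -8105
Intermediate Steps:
z = -7999
l = -7999
g(-106) + l = -106 - 7999 = -8105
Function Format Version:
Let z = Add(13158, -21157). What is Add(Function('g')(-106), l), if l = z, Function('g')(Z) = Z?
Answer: -8105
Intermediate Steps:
z = -7999
l = -7999
Add(Function('g')(-106), l) = Add(-106, -7999) = -8105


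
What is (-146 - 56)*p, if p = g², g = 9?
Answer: -16362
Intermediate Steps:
p = 81 (p = 9² = 81)
(-146 - 56)*p = (-146 - 56)*81 = -202*81 = -16362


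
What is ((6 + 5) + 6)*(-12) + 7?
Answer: -197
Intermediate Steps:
((6 + 5) + 6)*(-12) + 7 = (11 + 6)*(-12) + 7 = 17*(-12) + 7 = -204 + 7 = -197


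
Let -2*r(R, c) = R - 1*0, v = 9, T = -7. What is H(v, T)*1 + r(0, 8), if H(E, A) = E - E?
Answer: 0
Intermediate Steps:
r(R, c) = -R/2 (r(R, c) = -(R - 1*0)/2 = -(R + 0)/2 = -R/2)
H(E, A) = 0
H(v, T)*1 + r(0, 8) = 0*1 - ½*0 = 0 + 0 = 0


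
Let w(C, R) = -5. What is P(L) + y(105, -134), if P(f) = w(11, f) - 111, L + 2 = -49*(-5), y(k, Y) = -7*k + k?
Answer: -746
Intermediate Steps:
y(k, Y) = -6*k
L = 243 (L = -2 - 49*(-5) = -2 - 7*(-35) = -2 + 245 = 243)
P(f) = -116 (P(f) = -5 - 111 = -116)
P(L) + y(105, -134) = -116 - 6*105 = -116 - 630 = -746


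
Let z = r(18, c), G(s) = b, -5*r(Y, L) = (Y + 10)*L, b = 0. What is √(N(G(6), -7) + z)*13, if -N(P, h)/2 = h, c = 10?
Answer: 13*I*√42 ≈ 84.25*I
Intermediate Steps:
r(Y, L) = -L*(10 + Y)/5 (r(Y, L) = -(Y + 10)*L/5 = -(10 + Y)*L/5 = -L*(10 + Y)/5)
G(s) = 0
N(P, h) = -2*h
z = -56 (z = -⅕*10*(10 + 18) = -⅕*10*28 = -56)
√(N(G(6), -7) + z)*13 = √(-2*(-7) - 56)*13 = √(14 - 56)*13 = √(-42)*13 = (I*√42)*13 = 13*I*√42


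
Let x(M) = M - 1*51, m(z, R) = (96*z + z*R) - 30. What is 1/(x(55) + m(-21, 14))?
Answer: -1/2336 ≈ -0.00042808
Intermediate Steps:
m(z, R) = -30 + 96*z + R*z (m(z, R) = (96*z + R*z) - 30 = -30 + 96*z + R*z)
x(M) = -51 + M (x(M) = M - 51 = -51 + M)
1/(x(55) + m(-21, 14)) = 1/((-51 + 55) + (-30 + 96*(-21) + 14*(-21))) = 1/(4 + (-30 - 2016 - 294)) = 1/(4 - 2340) = 1/(-2336) = -1/2336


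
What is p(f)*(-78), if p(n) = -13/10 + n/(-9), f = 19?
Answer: 3991/15 ≈ 266.07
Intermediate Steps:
p(n) = -13/10 - n/9 (p(n) = -13*1/10 + n*(-1/9) = -13/10 - n/9)
p(f)*(-78) = (-13/10 - 1/9*19)*(-78) = (-13/10 - 19/9)*(-78) = -307/90*(-78) = 3991/15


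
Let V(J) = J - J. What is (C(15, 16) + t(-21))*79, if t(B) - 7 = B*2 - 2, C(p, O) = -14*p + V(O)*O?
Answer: -19513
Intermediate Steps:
V(J) = 0
C(p, O) = -14*p (C(p, O) = -14*p + 0*O = -14*p + 0 = -14*p)
t(B) = 5 + 2*B (t(B) = 7 + (B*2 - 2) = 7 + (2*B - 2) = 7 + (-2 + 2*B) = 5 + 2*B)
(C(15, 16) + t(-21))*79 = (-14*15 + (5 + 2*(-21)))*79 = (-210 + (5 - 42))*79 = (-210 - 37)*79 = -247*79 = -19513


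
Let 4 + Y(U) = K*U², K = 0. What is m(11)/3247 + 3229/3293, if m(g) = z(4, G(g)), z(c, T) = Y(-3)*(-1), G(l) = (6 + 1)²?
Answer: 10497735/10692371 ≈ 0.98180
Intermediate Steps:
G(l) = 49 (G(l) = 7² = 49)
Y(U) = -4 (Y(U) = -4 + 0*U² = -4 + 0 = -4)
z(c, T) = 4 (z(c, T) = -4*(-1) = 4)
m(g) = 4
m(11)/3247 + 3229/3293 = 4/3247 + 3229/3293 = 10497735/10692371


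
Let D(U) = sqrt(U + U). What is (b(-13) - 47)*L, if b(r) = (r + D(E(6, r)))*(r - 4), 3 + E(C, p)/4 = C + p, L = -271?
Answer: -47154 + 18428*I*sqrt(5) ≈ -47154.0 + 41206.0*I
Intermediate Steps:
E(C, p) = -12 + 4*C + 4*p (E(C, p) = -12 + 4*(C + p) = -12 + (4*C + 4*p) = -12 + 4*C + 4*p)
D(U) = sqrt(2)*sqrt(U) (D(U) = sqrt(2*U) = sqrt(2)*sqrt(U))
b(r) = (-4 + r)*(r + sqrt(2)*sqrt(12 + 4*r)) (b(r) = (r + sqrt(2)*sqrt(-12 + 4*6 + 4*r))*(r - 4) = (r + sqrt(2)*sqrt(-12 + 24 + 4*r))*(-4 + r) = (r + sqrt(2)*sqrt(12 + 4*r))*(-4 + r) = (-4 + r)*(r + sqrt(2)*sqrt(12 + 4*r)))
(b(-13) - 47)*L = (((-13)**2 - 8*sqrt(6 + 2*(-13)) - 4*(-13) + 2*(-13)*sqrt(6 + 2*(-13))) - 47)*(-271) = ((169 - 8*sqrt(6 - 26) + 52 + 2*(-13)*sqrt(6 - 26)) - 47)*(-271) = ((169 - 16*I*sqrt(5) + 52 + 2*(-13)*sqrt(-20)) - 47)*(-271) = ((169 - 16*I*sqrt(5) + 52 + 2*(-13)*(2*I*sqrt(5))) - 47)*(-271) = ((169 - 16*I*sqrt(5) + 52 - 52*I*sqrt(5)) - 47)*(-271) = ((221 - 68*I*sqrt(5)) - 47)*(-271) = (174 - 68*I*sqrt(5))*(-271) = -47154 + 18428*I*sqrt(5)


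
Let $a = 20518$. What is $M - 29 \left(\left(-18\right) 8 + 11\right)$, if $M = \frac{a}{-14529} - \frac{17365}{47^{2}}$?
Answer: $\frac{123491101430}{32094561} \approx 3847.7$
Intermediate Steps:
$M = - \frac{297620347}{32094561}$ ($M = \frac{20518}{-14529} - \frac{17365}{47^{2}} = 20518 \left(- \frac{1}{14529}\right) - \frac{17365}{2209} = - \frac{20518}{14529} - \frac{17365}{2209} = - \frac{297620347}{32094561} \approx -9.2732$)
$M - 29 \left(\left(-18\right) 8 + 11\right) = - \frac{297620347}{32094561} - 29 \left(\left(-18\right) 8 + 11\right) = - \frac{297620347}{32094561} - 29 \left(-144 + 11\right) = - \frac{297620347}{32094561} - 29 \left(-133\right) = - \frac{297620347}{32094561} - -3857 = - \frac{297620347}{32094561} + 3857 = \frac{123491101430}{32094561}$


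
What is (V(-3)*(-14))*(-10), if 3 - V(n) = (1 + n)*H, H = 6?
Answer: 2100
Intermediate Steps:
V(n) = -3 - 6*n (V(n) = 3 - (1 + n)*6 = 3 - (6 + 6*n) = 3 + (-6 - 6*n) = -3 - 6*n)
(V(-3)*(-14))*(-10) = ((-3 - 6*(-3))*(-14))*(-10) = ((-3 + 18)*(-14))*(-10) = (15*(-14))*(-10) = -210*(-10) = 2100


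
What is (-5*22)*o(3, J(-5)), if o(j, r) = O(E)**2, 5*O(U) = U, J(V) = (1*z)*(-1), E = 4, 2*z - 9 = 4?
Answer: -352/5 ≈ -70.400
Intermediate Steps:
z = 13/2 (z = 9/2 + (1/2)*4 = 9/2 + 2 = 13/2 ≈ 6.5000)
J(V) = -13/2 (J(V) = (1*(13/2))*(-1) = (13/2)*(-1) = -13/2)
O(U) = U/5
o(j, r) = 16/25 (o(j, r) = ((1/5)*4)**2 = (4/5)**2 = 16/25)
(-5*22)*o(3, J(-5)) = -5*22*(16/25) = -110*16/25 = -352/5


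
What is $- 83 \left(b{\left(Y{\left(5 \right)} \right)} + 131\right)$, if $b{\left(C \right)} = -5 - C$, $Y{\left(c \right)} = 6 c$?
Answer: $-7968$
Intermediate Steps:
$- 83 \left(b{\left(Y{\left(5 \right)} \right)} + 131\right) = - 83 \left(\left(-5 - 6 \cdot 5\right) + 131\right) = - 83 \left(\left(-5 - 30\right) + 131\right) = - 83 \left(-35 + 131\right) = \left(-83\right) 96 = -7968$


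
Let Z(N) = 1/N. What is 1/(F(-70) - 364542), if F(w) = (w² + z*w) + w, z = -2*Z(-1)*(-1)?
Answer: -1/359572 ≈ -2.7811e-6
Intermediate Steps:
z = -2 (z = -2/(-1)*(-1) = -2*(-1)*(-1) = 2*(-1) = -2)
F(w) = w² - w (F(w) = (w² - 2*w) + w = w² - w)
1/(F(-70) - 364542) = 1/(-70*(-1 - 70) - 364542) = 1/(-70*(-71) - 364542) = 1/(4970 - 364542) = 1/(-359572) = -1/359572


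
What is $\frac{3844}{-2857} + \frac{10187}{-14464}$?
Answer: $- \frac{84703875}{41323648} \approx -2.0498$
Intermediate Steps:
$\frac{3844}{-2857} + \frac{10187}{-14464} = 3844 \left(- \frac{1}{2857}\right) + 10187 \left(- \frac{1}{14464}\right) = - \frac{3844}{2857} - \frac{10187}{14464} = - \frac{84703875}{41323648}$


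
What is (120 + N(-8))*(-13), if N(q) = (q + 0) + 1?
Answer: -1469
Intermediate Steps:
N(q) = 1 + q (N(q) = q + 1 = 1 + q)
(120 + N(-8))*(-13) = (120 + (1 - 8))*(-13) = (120 - 7)*(-13) = 113*(-13) = -1469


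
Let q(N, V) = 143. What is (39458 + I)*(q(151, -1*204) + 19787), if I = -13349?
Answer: 520352370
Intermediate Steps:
(39458 + I)*(q(151, -1*204) + 19787) = (39458 - 13349)*(143 + 19787) = 26109*19930 = 520352370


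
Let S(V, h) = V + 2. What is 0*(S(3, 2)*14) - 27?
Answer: -27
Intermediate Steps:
S(V, h) = 2 + V
0*(S(3, 2)*14) - 27 = 0*((2 + 3)*14) - 27 = 0*(5*14) - 27 = 0*70 - 27 = 0 - 27 = -27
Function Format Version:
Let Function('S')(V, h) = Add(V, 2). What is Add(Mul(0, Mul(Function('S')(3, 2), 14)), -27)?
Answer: -27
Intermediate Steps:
Function('S')(V, h) = Add(2, V)
Add(Mul(0, Mul(Function('S')(3, 2), 14)), -27) = Add(Mul(0, Mul(Add(2, 3), 14)), -27) = Add(Mul(0, Mul(5, 14)), -27) = Add(Mul(0, 70), -27) = Add(0, -27) = -27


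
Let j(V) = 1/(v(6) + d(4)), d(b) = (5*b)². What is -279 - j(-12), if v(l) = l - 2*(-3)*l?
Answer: -123319/442 ≈ -279.00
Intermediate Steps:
d(b) = 25*b²
v(l) = 7*l (v(l) = l - (-6)*l = l + 6*l = 7*l)
j(V) = 1/442 (j(V) = 1/(7*6 + 25*4²) = 1/(42 + 25*16) = 1/(42 + 400) = 1/442)
-279 - j(-12) = -279 - 1*1/442 = -279 - 1/442 = -123319/442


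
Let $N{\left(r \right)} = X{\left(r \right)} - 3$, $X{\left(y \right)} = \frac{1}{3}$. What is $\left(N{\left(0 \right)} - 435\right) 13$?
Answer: $- \frac{17069}{3} \approx -5689.7$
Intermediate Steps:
$X{\left(y \right)} = \frac{1}{3}$
$N{\left(r \right)} = - \frac{8}{3}$ ($N{\left(r \right)} = \frac{1}{3} - 3 = - \frac{8}{3}$)
$\left(N{\left(0 \right)} - 435\right) 13 = \left(- \frac{8}{3} - 435\right) 13 = \left(- \frac{1313}{3}\right) 13 = - \frac{17069}{3}$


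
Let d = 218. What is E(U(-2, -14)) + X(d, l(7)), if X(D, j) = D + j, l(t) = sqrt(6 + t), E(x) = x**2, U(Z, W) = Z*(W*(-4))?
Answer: 12762 + sqrt(13) ≈ 12766.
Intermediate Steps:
U(Z, W) = -4*W*Z (U(Z, W) = Z*(-4*W) = -4*W*Z)
E(U(-2, -14)) + X(d, l(7)) = (-4*(-14)*(-2))**2 + (218 + sqrt(6 + 7)) = (-112)**2 + (218 + sqrt(13)) = 12544 + (218 + sqrt(13)) = 12762 + sqrt(13)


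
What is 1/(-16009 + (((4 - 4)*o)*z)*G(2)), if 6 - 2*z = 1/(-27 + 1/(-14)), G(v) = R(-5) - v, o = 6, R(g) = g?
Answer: -1/16009 ≈ -6.2465e-5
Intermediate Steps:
G(v) = -5 - v
z = 1144/379 (z = 3 - 1/(2*(-27 + 1/(-14))) = 3 - 1/(2*(-27 - 1/14)) = 3 - 1/(2*(-379/14)) = 3 - 1/2*(-14/379) = 3 + 7/379 = 1144/379 ≈ 3.0185)
1/(-16009 + (((4 - 4)*o)*z)*G(2)) = 1/(-16009 + (((4 - 4)*6)*(1144/379))*(-5 - 1*2)) = 1/(-16009 + ((0*6)*(1144/379))*(-5 - 2)) = 1/(-16009 + (0*(1144/379))*(-7)) = 1/(-16009 + 0*(-7)) = 1/(-16009 + 0) = 1/(-16009) = -1/16009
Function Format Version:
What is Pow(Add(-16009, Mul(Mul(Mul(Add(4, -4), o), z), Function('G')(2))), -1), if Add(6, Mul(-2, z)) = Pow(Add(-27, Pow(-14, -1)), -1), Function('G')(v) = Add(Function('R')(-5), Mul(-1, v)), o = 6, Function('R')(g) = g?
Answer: Rational(-1, 16009) ≈ -6.2465e-5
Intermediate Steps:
Function('G')(v) = Add(-5, Mul(-1, v))
z = Rational(1144, 379) (z = Add(3, Mul(Rational(-1, 2), Pow(Add(-27, Pow(-14, -1)), -1))) = Add(3, Mul(Rational(-1, 2), Pow(Add(-27, Rational(-1, 14)), -1))) = Add(3, Mul(Rational(-1, 2), Pow(Rational(-379, 14), -1))) = Add(3, Mul(Rational(-1, 2), Rational(-14, 379))) = Add(3, Rational(7, 379)) = Rational(1144, 379) ≈ 3.0185)
Pow(Add(-16009, Mul(Mul(Mul(Add(4, -4), o), z), Function('G')(2))), -1) = Pow(Add(-16009, Mul(Mul(Mul(Add(4, -4), 6), Rational(1144, 379)), Add(-5, Mul(-1, 2)))), -1) = Pow(Add(-16009, Mul(Mul(Mul(0, 6), Rational(1144, 379)), Add(-5, -2))), -1) = Pow(Add(-16009, Mul(Mul(0, Rational(1144, 379)), -7)), -1) = Pow(Add(-16009, Mul(0, -7)), -1) = Pow(Add(-16009, 0), -1) = Pow(-16009, -1) = Rational(-1, 16009)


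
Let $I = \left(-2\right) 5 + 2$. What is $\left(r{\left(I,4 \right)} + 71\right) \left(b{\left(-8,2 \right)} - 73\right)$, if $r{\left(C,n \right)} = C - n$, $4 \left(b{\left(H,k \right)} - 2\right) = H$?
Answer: $-4307$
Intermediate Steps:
$b{\left(H,k \right)} = 2 + \frac{H}{4}$
$I = -8$ ($I = -10 + 2 = -8$)
$\left(r{\left(I,4 \right)} + 71\right) \left(b{\left(-8,2 \right)} - 73\right) = \left(\left(-8 - 4\right) + 71\right) \left(\left(2 + \frac{1}{4} \left(-8\right)\right) - 73\right) = \left(\left(-8 - 4\right) + 71\right) \left(\left(2 - 2\right) - 73\right) = \left(-12 + 71\right) \left(0 - 73\right) = 59 \left(-73\right) = -4307$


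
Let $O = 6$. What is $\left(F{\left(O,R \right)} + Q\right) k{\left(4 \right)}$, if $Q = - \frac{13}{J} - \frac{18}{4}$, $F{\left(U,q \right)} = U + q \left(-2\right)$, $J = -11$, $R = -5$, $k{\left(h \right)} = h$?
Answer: $\frac{558}{11} \approx 50.727$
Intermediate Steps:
$F{\left(U,q \right)} = U - 2 q$
$Q = - \frac{73}{22}$ ($Q = - \frac{13}{-11} - \frac{18}{4} = \left(-13\right) \left(- \frac{1}{11}\right) - \frac{9}{2} = \frac{13}{11} - \frac{9}{2} = - \frac{73}{22} \approx -3.3182$)
$\left(F{\left(O,R \right)} + Q\right) k{\left(4 \right)} = \left(\left(6 - -10\right) - \frac{73}{22}\right) 4 = \left(\left(6 + 10\right) - \frac{73}{22}\right) 4 = \left(16 - \frac{73}{22}\right) 4 = \frac{279}{22} \cdot 4 = \frac{558}{11}$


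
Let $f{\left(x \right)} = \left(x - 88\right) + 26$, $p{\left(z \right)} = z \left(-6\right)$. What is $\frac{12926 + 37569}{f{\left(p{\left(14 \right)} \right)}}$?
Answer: $- \frac{50495}{146} \approx -345.86$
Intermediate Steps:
$p{\left(z \right)} = - 6 z$
$f{\left(x \right)} = -62 + x$ ($f{\left(x \right)} = \left(-88 + x\right) + 26 = -62 + x$)
$\frac{12926 + 37569}{f{\left(p{\left(14 \right)} \right)}} = \frac{12926 + 37569}{-62 - 84} = \frac{50495}{-62 - 84} = \frac{50495}{-146} = 50495 \left(- \frac{1}{146}\right) = - \frac{50495}{146}$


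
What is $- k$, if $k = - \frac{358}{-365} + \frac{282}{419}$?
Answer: $- \frac{252932}{152935} \approx -1.6539$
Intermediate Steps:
$k = \frac{252932}{152935}$ ($k = \left(-358\right) \left(- \frac{1}{365}\right) + 282 \cdot \frac{1}{419} = \frac{358}{365} + \frac{282}{419} = \frac{252932}{152935} \approx 1.6539$)
$- k = \left(-1\right) \frac{252932}{152935} = - \frac{252932}{152935}$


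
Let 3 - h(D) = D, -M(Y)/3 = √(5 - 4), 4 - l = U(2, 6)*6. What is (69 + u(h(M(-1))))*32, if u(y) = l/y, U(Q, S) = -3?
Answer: 6976/3 ≈ 2325.3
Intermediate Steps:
l = 22 (l = 4 - (-3)*6 = 4 - 1*(-18) = 4 + 18 = 22)
M(Y) = -3 (M(Y) = -3*√(5 - 4) = -3*√1 = -3*1 = -3)
h(D) = 3 - D
u(y) = 22/y
(69 + u(h(M(-1))))*32 = (69 + 22/(3 - 1*(-3)))*32 = (69 + 22/(3 + 3))*32 = (69 + 22/6)*32 = (69 + 22*(⅙))*32 = (69 + 11/3)*32 = (218/3)*32 = 6976/3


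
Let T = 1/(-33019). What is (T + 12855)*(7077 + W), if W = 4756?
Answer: 5022626234252/33019 ≈ 1.5211e+8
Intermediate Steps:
T = -1/33019 ≈ -3.0286e-5
(T + 12855)*(7077 + W) = (-1/33019 + 12855)*(7077 + 4756) = (424459244/33019)*11833 = 5022626234252/33019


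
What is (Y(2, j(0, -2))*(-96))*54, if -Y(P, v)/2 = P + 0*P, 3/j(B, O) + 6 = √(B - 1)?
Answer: 20736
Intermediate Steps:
j(B, O) = 3/(-6 + √(-1 + B)) (j(B, O) = 3/(-6 + √(B - 1)) = 3/(-6 + √(-1 + B)))
Y(P, v) = -2*P (Y(P, v) = -2*(P + 0*P) = -2*(P + 0) = -2*P)
(Y(2, j(0, -2))*(-96))*54 = (-2*2*(-96))*54 = -4*(-96)*54 = 384*54 = 20736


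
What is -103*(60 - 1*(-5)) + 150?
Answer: -6545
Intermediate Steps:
-103*(60 - 1*(-5)) + 150 = -103*(60 + 5) + 150 = -103*65 + 150 = -6695 + 150 = -6545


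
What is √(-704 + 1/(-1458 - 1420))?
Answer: I*√5831153214/2878 ≈ 26.533*I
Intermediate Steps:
√(-704 + 1/(-1458 - 1420)) = √(-704 + 1/(-2878)) = √(-704 - 1/2878) = √(-2026113/2878) = I*√5831153214/2878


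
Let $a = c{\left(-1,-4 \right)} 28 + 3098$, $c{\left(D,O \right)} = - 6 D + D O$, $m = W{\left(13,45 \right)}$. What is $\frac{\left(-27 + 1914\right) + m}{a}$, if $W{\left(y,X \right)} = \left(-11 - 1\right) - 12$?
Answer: $\frac{621}{1126} \approx 0.55151$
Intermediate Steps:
$W{\left(y,X \right)} = -24$ ($W{\left(y,X \right)} = -12 - 12 = -24$)
$m = -24$
$a = 3378$ ($a = - (-6 - 4) 28 + 3098 = \left(-1\right) \left(-10\right) 28 + 3098 = 10 \cdot 28 + 3098 = 280 + 3098 = 3378$)
$\frac{\left(-27 + 1914\right) + m}{a} = \frac{\left(-27 + 1914\right) - 24}{3378} = \left(1887 - 24\right) \frac{1}{3378} = 1863 \cdot \frac{1}{3378} = \frac{621}{1126}$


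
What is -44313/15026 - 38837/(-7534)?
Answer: 62427655/28301471 ≈ 2.2058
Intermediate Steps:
-44313/15026 - 38837/(-7534) = -44313*1/15026 - 38837*(-1/7534) = -44313/15026 + 38837/7534 = 62427655/28301471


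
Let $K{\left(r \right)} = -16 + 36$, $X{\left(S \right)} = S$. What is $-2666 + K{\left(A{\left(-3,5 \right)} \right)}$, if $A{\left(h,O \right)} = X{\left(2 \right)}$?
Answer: $-2646$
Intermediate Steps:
$A{\left(h,O \right)} = 2$
$K{\left(r \right)} = 20$
$-2666 + K{\left(A{\left(-3,5 \right)} \right)} = -2666 + 20 = -2646$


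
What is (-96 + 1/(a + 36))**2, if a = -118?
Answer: 61984129/6724 ≈ 9218.3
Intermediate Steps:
(-96 + 1/(a + 36))**2 = (-96 + 1/(-118 + 36))**2 = (-96 + 1/(-82))**2 = (-96 - 1/82)**2 = (-7873/82)**2 = 61984129/6724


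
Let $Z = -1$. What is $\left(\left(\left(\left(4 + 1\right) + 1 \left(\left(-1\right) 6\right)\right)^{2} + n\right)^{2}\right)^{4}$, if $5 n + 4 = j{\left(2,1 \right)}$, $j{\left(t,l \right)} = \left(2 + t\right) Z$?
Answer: $\frac{6561}{390625} \approx 0.016796$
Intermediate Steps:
$j{\left(t,l \right)} = -2 - t$ ($j{\left(t,l \right)} = \left(2 + t\right) \left(-1\right) = -2 - t$)
$n = - \frac{8}{5}$ ($n = - \frac{4}{5} + \frac{-2 - 2}{5} = - \frac{4}{5} + \frac{1}{5} \left(-4\right) = - \frac{4}{5} - \frac{4}{5} = - \frac{8}{5} \approx -1.6$)
$\left(\left(\left(\left(4 + 1\right) + 1 \left(\left(-1\right) 6\right)\right)^{2} + n\right)^{2}\right)^{4} = \left(\left(\left(\left(4 + 1\right) + 1 \left(\left(-1\right) 6\right)\right)^{2} - \frac{8}{5}\right)^{2}\right)^{4} = \left(\left(\left(5 + 1 \left(-6\right)\right)^{2} - \frac{8}{5}\right)^{2}\right)^{4} = \left(\left(\left(5 - 6\right)^{2} - \frac{8}{5}\right)^{2}\right)^{4} = \left(\left(\left(-1\right)^{2} - \frac{8}{5}\right)^{2}\right)^{4} = \left(\left(1 - \frac{8}{5}\right)^{2}\right)^{4} = \left(\left(- \frac{3}{5}\right)^{2}\right)^{4} = \left(\frac{9}{25}\right)^{4} = \frac{6561}{390625}$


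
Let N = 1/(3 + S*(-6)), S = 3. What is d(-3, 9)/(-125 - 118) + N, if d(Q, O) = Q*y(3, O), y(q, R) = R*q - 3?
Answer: 31/135 ≈ 0.22963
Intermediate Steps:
y(q, R) = -3 + R*q
N = -1/15 (N = 1/(3 + 3*(-6)) = 1/(3 - 18) = 1/(-15) = -1/15 ≈ -0.066667)
d(Q, O) = Q*(-3 + 3*O) (d(Q, O) = Q*(-3 + O*3) = Q*(-3 + 3*O))
d(-3, 9)/(-125 - 118) + N = (3*(-3)*(-1 + 9))/(-125 - 118) - 1/15 = (3*(-3)*8)/(-243) - 1/15 = -1/243*(-72) - 1/15 = 8/27 - 1/15 = 31/135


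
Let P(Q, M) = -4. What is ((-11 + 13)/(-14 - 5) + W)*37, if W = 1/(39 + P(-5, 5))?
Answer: -1887/665 ≈ -2.8376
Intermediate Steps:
W = 1/35 (W = 1/(39 - 4) = 1/35 ≈ 0.028571)
((-11 + 13)/(-14 - 5) + W)*37 = ((-11 + 13)/(-14 - 5) + 1/35)*37 = (2/(-19) + 1/35)*37 = (2*(-1/19) + 1/35)*37 = (-2/19 + 1/35)*37 = -51/665*37 = -1887/665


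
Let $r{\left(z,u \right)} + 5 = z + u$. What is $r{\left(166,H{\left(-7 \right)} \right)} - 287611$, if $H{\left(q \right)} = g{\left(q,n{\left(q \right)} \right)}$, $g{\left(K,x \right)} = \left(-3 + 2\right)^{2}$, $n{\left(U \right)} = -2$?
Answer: $-287449$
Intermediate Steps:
$g{\left(K,x \right)} = 1$ ($g{\left(K,x \right)} = \left(-1\right)^{2} = 1$)
$H{\left(q \right)} = 1$
$r{\left(z,u \right)} = -5 + u + z$ ($r{\left(z,u \right)} = -5 + \left(z + u\right) = -5 + \left(u + z\right) = -5 + u + z$)
$r{\left(166,H{\left(-7 \right)} \right)} - 287611 = \left(-5 + 1 + 166\right) - 287611 = 162 - 287611 = -287449$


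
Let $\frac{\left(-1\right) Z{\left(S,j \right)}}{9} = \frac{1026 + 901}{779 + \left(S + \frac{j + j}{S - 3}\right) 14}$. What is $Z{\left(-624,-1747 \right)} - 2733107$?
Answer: $- \frac{287273912300}{105109} \approx -2.7331 \cdot 10^{6}$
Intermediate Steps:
$Z{\left(S,j \right)} = - \frac{17343}{779 + 14 S + \frac{28 j}{-3 + S}}$ ($Z{\left(S,j \right)} = - 9 \frac{1026 + 901}{779 + \left(S + \frac{j + j}{S - 3}\right) 14} = - 9 \frac{1927}{779 + \left(S + \frac{2 j}{-3 + S}\right) 14} = - 9 \frac{1927}{779 + \left(14 S + \frac{28 j}{-3 + S}\right)} = - 9 \frac{1927}{779 + 14 S + \frac{28 j}{-3 + S}} = - \frac{17343}{779 + 14 S + \frac{28 j}{-3 + S}}$)
$Z{\left(-624,-1747 \right)} - 2733107 = \frac{17343 \left(3 - -624\right)}{-2337 + 14 \left(-624\right)^{2} + 28 \left(-1747\right) + 737 \left(-624\right)} - 2733107 = \frac{17343 \left(3 + 624\right)}{-2337 + 14 \cdot 389376 - 48916 - 459888} - 2733107 = 17343 \frac{1}{-2337 + 5451264 - 48916 - 459888} \cdot 627 - 2733107 = 17343 \cdot \frac{1}{4940123} \cdot 627 - 2733107 = \frac{231363}{105109} - 2733107 = - \frac{287273912300}{105109}$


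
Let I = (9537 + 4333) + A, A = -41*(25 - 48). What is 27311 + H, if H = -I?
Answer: 12498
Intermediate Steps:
A = 943 (A = -41*(-23) = 943)
I = 14813 (I = (9537 + 4333) + 943 = 13870 + 943 = 14813)
H = -14813 (H = -1*14813 = -14813)
27311 + H = 27311 - 14813 = 12498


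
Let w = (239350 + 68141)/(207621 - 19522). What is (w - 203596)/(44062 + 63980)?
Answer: -38295896513/20322592158 ≈ -1.8844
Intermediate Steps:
w = 307491/188099 ≈ 1.6347
(w - 203596)/(44062 + 63980) = (307491/188099 - 203596)/(44062 + 63980) = -38295896513/188099/108042 = -38295896513/188099*1/108042 = -38295896513/20322592158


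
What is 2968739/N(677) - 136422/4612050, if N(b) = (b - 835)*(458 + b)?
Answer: -152404858469/9189765850 ≈ -16.584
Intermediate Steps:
N(b) = (-835 + b)*(458 + b)
2968739/N(677) - 136422/4612050 = 2968739/(-382430 + 677² - 377*677) - 136422/4612050 = 2968739/(-382430 + 458329 - 255229) - 136422*1/4612050 = 2968739/(-179330) - 7579/256225 = 2968739*(-1/179330) - 7579/256225 = -2968739/179330 - 7579/256225 = -152404858469/9189765850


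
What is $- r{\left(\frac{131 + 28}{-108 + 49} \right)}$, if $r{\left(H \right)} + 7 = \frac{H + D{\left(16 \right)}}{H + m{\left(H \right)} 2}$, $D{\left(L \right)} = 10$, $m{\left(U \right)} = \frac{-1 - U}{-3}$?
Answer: $\frac{6032}{677} \approx 8.9099$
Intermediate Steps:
$m{\left(U \right)} = \frac{1}{3} + \frac{U}{3}$ ($m{\left(U \right)} = \left(-1 - U\right) \left(- \frac{1}{3}\right) = \frac{1}{3} + \frac{U}{3}$)
$r{\left(H \right)} = -7 + \frac{10 + H}{\frac{2}{3} + \frac{5 H}{3}}$ ($r{\left(H \right)} = -7 + \frac{H + 10}{H + \left(\frac{1}{3} + \frac{H}{3}\right) 2} = -7 + \frac{10 + H}{H + \left(\frac{2}{3} + \frac{2 H}{3}\right)} = -7 + \frac{10 + H}{\frac{2}{3} + \frac{5 H}{3}}$)
$- r{\left(\frac{131 + 28}{-108 + 49} \right)} = - \frac{16 \left(1 - 2 \frac{131 + 28}{-108 + 49}\right)}{2 + 5 \frac{131 + 28}{-108 + 49}} = - \frac{16 \left(1 - 2 \frac{159}{-59}\right)}{2 + 5 \frac{159}{-59}} = - \frac{16 \left(1 - 2 \cdot 159 \left(- \frac{1}{59}\right)\right)}{2 + 5 \cdot 159 \left(- \frac{1}{59}\right)} = - \frac{16 \left(1 - - \frac{318}{59}\right)}{2 + 5 \left(- \frac{159}{59}\right)} = - \frac{16 \left(1 + \frac{318}{59}\right)}{2 - \frac{795}{59}} = - \frac{16 \cdot 377}{\left(- \frac{677}{59}\right) 59} = - \frac{16 \left(-59\right) 377}{677 \cdot 59} = \left(-1\right) \left(- \frac{6032}{677}\right) = \frac{6032}{677}$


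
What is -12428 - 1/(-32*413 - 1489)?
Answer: -182753739/14705 ≈ -12428.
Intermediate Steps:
-12428 - 1/(-32*413 - 1489) = -12428 - 1/(-13216 - 1489) = -12428 - 1/(-14705) = -12428 - 1*(-1/14705) = -12428 + 1/14705 = -182753739/14705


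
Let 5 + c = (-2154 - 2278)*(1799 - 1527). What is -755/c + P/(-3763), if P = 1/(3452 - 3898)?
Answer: 17863669/28495821742 ≈ 0.00062689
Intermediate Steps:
P = -1/446 (P = 1/(-446) = -1/446 ≈ -0.0022422)
c = -1205509 (c = -5 + (-2154 - 2278)*(1799 - 1527) = -5 - 4432*272 = -5 - 1205504 = -1205509)
-755/c + P/(-3763) = -755/(-1205509) - 1/446/(-3763) = -755*(-1/1205509) - 1/446*(-1/3763) = 755/1205509 + 1/1678298 = 17863669/28495821742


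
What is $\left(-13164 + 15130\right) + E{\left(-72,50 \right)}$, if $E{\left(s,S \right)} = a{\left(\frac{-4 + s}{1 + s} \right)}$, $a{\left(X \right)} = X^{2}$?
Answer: $\frac{9916382}{5041} \approx 1967.1$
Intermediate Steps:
$E{\left(s,S \right)} = \frac{\left(-4 + s\right)^{2}}{\left(1 + s\right)^{2}}$ ($E{\left(s,S \right)} = \left(\frac{-4 + s}{1 + s}\right)^{2} = \frac{\left(-4 + s\right)^{2}}{\left(1 + s\right)^{2}}$)
$\left(-13164 + 15130\right) + E{\left(-72,50 \right)} = \left(-13164 + 15130\right) + \frac{\left(-4 - 72\right)^{2}}{\left(1 - 72\right)^{2}} = 1966 + \frac{\left(-76\right)^{2}}{5041} = 1966 + \frac{1}{5041} \cdot 5776 = 1966 + \frac{5776}{5041} = \frac{9916382}{5041}$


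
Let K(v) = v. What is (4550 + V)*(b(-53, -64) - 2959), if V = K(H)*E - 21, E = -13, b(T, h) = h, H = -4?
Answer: -13848363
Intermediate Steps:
V = 31 (V = -4*(-13) - 21 = 52 - 21 = 31)
(4550 + V)*(b(-53, -64) - 2959) = (4550 + 31)*(-64 - 2959) = 4581*(-3023) = -13848363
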